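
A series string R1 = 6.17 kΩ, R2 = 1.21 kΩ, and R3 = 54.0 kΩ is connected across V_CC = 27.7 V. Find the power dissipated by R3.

ΣR = 61.38 kΩ → I = 27.7/61.38 = 0.4513 mA.
V(R3) = I·R = 24.37 V; P = V·I = 24.37 × 0.4513 = 11.00 mW.

P ≈ 11.0 mW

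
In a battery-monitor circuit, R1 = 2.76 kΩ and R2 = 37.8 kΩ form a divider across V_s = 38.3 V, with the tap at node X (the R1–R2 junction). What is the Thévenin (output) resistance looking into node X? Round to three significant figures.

R_th ≈ 2.57 kΩ

With V_s suppressed (replaced by a short), R_th = R1 ‖ R2 = (2.760 × 37.8)/(2.760 + 37.8) = 2.572 kΩ.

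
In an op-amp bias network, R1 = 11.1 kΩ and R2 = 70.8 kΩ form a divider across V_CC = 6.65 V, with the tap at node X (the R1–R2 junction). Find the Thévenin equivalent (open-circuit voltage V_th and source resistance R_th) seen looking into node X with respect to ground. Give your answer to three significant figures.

V_th ≈ 5.75 V, R_th ≈ 9.60 kΩ

V_th is the unloaded tap voltage: V_CC · R2/(R1+R2) = 6.65 × 0.8645 = 5.749 V.
Zeroing V_CC shorts the top of R1 to ground, so R_th = R1 ‖ R2 = 9.596 kΩ.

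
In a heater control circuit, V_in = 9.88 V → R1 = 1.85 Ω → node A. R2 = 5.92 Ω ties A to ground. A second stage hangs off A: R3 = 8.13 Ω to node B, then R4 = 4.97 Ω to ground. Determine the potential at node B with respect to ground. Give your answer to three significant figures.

V_B ≈ 2.58 V

Node A sees R2 in parallel with the series input of stage 2, R3 + R4 = 13.10 Ω.
R2 ‖ (R3+R4) = 4.077 Ω.
So V_A = 9.88 × 0.6879 = 6.796 V.
V_B = V_A × 0.3794 = 2.578 V.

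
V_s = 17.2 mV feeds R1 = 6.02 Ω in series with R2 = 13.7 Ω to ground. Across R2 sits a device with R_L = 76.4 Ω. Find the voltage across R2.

V_out ≈ 11.3 mV

R2 ‖ R_L = (13.7 × 76.4)/(13.7 + 76.4) = 11.62 Ω.
Now apply the divider: V_out = 17.2 × 0.6587 = 11.33 mV.
(Unloaded it would be 11.9 mV; the load pulls it down.)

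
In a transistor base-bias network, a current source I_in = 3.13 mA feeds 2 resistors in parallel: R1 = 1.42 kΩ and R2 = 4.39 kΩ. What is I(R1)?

I ≈ 2.37 mA

With just two branches, the current splits inversely with resistance.
So I = 3.13 × 4.39/5.810 = 2.365 mA.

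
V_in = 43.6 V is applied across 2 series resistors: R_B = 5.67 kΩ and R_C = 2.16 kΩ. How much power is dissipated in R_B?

Series current I = V_in/ΣR = 43.6/7.830 = 5.568 mA.
P(R_B) = I²·R_B = (5.568)² × 5.67 = 175.8 mW.

P ≈ 176 mW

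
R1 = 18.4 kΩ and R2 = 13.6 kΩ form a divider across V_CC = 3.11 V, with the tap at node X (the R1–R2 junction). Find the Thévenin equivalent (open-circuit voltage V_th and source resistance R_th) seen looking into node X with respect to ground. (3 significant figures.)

V_th ≈ 1.32 V, R_th ≈ 7.82 kΩ

With X open, the divider is unloaded: V_th = 3.11 × 13.6/32.00 = 1.322 V.
With V_CC suppressed (replaced by a short), R_th = R1 ‖ R2 = (18.40 × 13.6)/(18.40 + 13.6) = 7.820 kΩ.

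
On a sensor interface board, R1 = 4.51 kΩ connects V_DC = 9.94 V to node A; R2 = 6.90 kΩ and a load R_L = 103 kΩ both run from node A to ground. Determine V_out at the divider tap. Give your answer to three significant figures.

V_out ≈ 5.86 V

R2 ‖ R_L = (6.90 × 103)/(6.90 + 103) = 6.467 kΩ.
Voltage divider with the loaded lower leg: V_out = 9.94 × 6.467/(4.51 + 6.467) = 9.94 × 0.5891 = 5.856 V.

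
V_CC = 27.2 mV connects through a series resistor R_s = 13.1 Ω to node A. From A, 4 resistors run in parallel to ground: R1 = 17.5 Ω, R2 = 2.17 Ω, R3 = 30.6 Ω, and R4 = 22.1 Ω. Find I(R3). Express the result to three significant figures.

Parallel bank: R_p = 1/(1/17.5 + 1/2.17 + 1/30.6 + 1/22.1) = 1.678 Ω.
Node voltage V_A = V_CC · R_p/(R_s + R_p) = 27.2 × 0.1136 = 3.089 mV.
Branch current I = V_A/R3 = 3.089/30.6 = 0.1009 mA.

I ≈ 0.101 mA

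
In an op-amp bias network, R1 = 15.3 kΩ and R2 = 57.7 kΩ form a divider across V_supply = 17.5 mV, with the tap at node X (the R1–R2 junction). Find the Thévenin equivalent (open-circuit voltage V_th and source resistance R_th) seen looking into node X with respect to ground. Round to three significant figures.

V_th is the unloaded tap voltage: V_supply · R2/(R1+R2) = 17.5 × 0.7904 = 13.83 mV.
Zeroing V_supply shorts the top of R1 to ground, so R_th = R1 ‖ R2 = 12.09 kΩ.

V_th ≈ 13.8 mV, R_th ≈ 12.1 kΩ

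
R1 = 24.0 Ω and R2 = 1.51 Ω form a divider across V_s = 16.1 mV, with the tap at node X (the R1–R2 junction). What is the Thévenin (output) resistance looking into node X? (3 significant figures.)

Looking into X with the source shorted: R_th = R1·R2/(R1+R2) = 24.00 × 1.51/25.51 = 1.421 Ω.

R_th ≈ 1.42 Ω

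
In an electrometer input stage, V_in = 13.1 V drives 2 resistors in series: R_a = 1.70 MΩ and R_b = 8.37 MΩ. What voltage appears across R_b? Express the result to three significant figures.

Series total: ΣR = 1.70 + 8.37 = 10.07 MΩ.
By the voltage-divider rule, V = 13.1 × 8.370/10.07 = 10.89 V.

V ≈ 10.9 V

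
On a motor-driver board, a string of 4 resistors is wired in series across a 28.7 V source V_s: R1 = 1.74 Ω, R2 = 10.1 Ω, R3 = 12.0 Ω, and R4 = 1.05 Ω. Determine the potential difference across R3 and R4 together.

ΣR = 1.74 + 10.1 + 12.0 + 1.05 = 24.89 Ω.
R_{R3..R4} = 12.0 + 1.05 = 13.05 Ω.
Voltage divider: V = V_s · (13.05 / 24.89) = 28.7 × 0.5243 = 15.05 V.

V ≈ 15.0 V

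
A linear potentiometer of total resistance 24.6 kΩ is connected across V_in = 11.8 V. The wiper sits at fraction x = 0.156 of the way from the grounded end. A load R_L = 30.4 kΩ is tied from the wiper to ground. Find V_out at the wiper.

Lower segment x·R_p = 3.838 kΩ; upper segment (1−x)·R_p = 20.76 kΩ.
R_L loads the lower segment: effective lower R = 3.407 kΩ.
Loaded-divider output: V_out = 11.8 × 0.1410 = 1.664 V.
(Unloaded: V_out = x·V_in = 1.84 V.)

V_out ≈ 1.66 V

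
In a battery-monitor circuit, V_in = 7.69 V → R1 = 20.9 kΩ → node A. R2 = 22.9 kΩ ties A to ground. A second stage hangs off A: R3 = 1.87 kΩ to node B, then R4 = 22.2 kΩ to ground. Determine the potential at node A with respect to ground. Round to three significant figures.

V_A ≈ 2.77 V

Looking into the second stage from A: R3 + R4 = 24.07 kΩ appears in parallel with R2.
R2 ‖ (R3+R4) = 11.74 kΩ.
V_A = 7.69 × 11.74/(20.9 + 11.74) = 2.765 V.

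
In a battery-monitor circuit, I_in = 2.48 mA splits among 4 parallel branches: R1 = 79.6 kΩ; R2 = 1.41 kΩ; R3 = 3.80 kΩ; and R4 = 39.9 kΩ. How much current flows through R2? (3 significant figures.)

ΣG = 1/79.6 + 1/1.41 + 1/3.80 + 1/39.9 = 1.010.
By the current-divider rule, I = I_in · G_k/ΣG = 2.48 × 0.7022 = 1.741 mA.

I ≈ 1.74 mA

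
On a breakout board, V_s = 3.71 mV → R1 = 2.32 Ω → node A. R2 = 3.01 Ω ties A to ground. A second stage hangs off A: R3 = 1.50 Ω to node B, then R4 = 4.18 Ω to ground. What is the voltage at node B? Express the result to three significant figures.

V_B ≈ 1.25 mV

Looking into the second stage from A: R3 + R4 = 5.680 Ω appears in parallel with R2.
Effective lower resistance at A: R2 ‖ 5.680 = 1.967 Ω.
V_A = 3.71 × 1.967/(2.32 + 1.967) = 1.702 mV.
V_B = V_A × 0.7359 = 1.253 mV.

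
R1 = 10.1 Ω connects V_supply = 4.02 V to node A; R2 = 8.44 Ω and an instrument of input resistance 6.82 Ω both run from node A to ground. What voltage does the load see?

V_out ≈ 1.09 V

First combine the lower leg with the load: R2 ‖ R_L = 3.772 Ω.
Then V_out = V_supply · R2'/(R1 + R2') = 4.02 × 3.772/13.87 = 1.093 V.
(Unloaded it would be 1.83 V; the load pulls it down.)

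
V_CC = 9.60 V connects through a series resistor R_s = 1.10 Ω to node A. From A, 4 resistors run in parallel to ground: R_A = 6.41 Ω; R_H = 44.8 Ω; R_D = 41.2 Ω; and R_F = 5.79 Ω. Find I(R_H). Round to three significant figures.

Parallel bank: R_p = 1/(1/6.41 + 1/44.8 + 1/41.2 + 1/5.79) = 2.664 Ω.
V_A = 9.60 × 2.664/3.764 = 6.795 V.
I(R_H) = V_A / R_H = 6.795/44.8 = 0.1517 A.

I ≈ 0.152 A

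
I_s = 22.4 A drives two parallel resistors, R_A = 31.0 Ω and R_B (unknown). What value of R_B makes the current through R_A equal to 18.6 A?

R_B ≈ 152 Ω

The fraction through R_A equals R_B/(R_A+R_B).
18.6/22.4 = R_B/(R_A + R_B) → R_B = R_A · (0.8304)/(1 − 0.8304) = 31.0 × 4.895 = 151.7 Ω.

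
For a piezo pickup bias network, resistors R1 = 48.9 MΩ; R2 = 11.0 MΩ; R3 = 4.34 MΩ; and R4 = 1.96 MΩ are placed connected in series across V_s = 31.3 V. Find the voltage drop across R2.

Total series resistance ΣR = 48.9 + 11.0 + 4.34 + 1.96 = 66.20 MΩ.
V = V_s · R/ΣR = 31.3 × 0.1662 = 5.201 V.

V ≈ 5.20 V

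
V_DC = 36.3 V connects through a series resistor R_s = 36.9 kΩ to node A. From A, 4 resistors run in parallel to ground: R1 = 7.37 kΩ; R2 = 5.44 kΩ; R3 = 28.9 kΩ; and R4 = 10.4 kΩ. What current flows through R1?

I ≈ 0.280 mA

Parallel bank: R_p = 1/(1/7.37 + 1/5.44 + 1/28.9 + 1/10.4) = 2.221 kΩ.
Node voltage V_A = V_DC · R_p/(R_s + R_p) = 36.3 × 0.05677 = 2.061 V.
I(R1) = V_A / R1 = 2.061/7.37 = 0.2796 mA.
(Equivalently: I_total = 0.9279 mA, then current-divider fraction G_k/ΣG = 0.3013.)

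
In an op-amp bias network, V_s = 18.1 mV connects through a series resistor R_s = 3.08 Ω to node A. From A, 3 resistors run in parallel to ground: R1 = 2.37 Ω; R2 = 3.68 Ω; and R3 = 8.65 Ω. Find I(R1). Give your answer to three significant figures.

I ≈ 2.19 mA

Combine the parallel branches: R_p = (1/2.37 + 1/3.68 + 1/8.65)⁻¹ = 1.236 Ω.
Node voltage V_A = V_s · R_p/(R_s + R_p) = 18.1 × 0.2863 = 5.182 mV.
I(R1) = V_A / R1 = 5.182/2.37 = 2.187 mA.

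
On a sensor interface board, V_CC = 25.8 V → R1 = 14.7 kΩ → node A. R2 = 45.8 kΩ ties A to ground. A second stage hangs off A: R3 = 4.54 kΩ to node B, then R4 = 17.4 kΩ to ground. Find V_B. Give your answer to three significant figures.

V_B ≈ 10.3 V

Looking into the second stage from A: R3 + R4 = 21.94 kΩ appears in parallel with R2.
R2 ‖ (R3+R4) = 14.83 kΩ.
First divider: V_A = V_CC · 14.83/(14.7 + 14.83) = 12.96 V.
Then the unloaded second divider: V_B = V_A × R4/(R3+R4) = 12.96 × 0.7931 = 10.28 V.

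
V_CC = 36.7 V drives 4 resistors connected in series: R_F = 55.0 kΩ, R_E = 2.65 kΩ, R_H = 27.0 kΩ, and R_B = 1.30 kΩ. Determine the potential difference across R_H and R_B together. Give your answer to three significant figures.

Total series resistance ΣR = 55.0 + 2.65 + 27.0 + 1.30 = 85.95 kΩ.
R_{R_H..R_B} = 27.0 + 1.30 = 28.30 kΩ.
By the voltage-divider rule, V = 36.7 × 28.30/85.95 = 12.08 V.

V ≈ 12.1 V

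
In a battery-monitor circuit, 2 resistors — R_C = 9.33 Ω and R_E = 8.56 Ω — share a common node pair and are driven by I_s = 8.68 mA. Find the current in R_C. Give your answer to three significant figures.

For two parallel branches, I_k = I_s · (other R)/(sum of R).
So I = 8.68 × 8.56/17.89 = 4.153 mA.

I ≈ 4.15 mA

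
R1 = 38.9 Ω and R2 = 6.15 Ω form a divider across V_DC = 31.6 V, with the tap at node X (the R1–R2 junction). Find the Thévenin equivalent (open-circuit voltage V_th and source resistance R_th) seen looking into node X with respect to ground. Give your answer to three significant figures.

V_th ≈ 4.31 V, R_th ≈ 5.31 Ω

V_th is the unloaded tap voltage: V_DC · R2/(R1+R2) = 31.6 × 0.1365 = 4.314 V.
Looking into X with the source shorted: R_th = R1·R2/(R1+R2) = 38.90 × 6.15/45.05 = 5.310 Ω.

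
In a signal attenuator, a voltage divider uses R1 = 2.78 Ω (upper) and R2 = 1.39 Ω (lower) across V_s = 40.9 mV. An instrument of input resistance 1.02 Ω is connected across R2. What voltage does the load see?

V_out ≈ 7.14 mV

R2 ‖ R_L = (1.39 × 1.02)/(1.39 + 1.02) = 0.5883 Ω.
Voltage divider with the loaded lower leg: V_out = 40.9 × 0.5883/(2.78 + 0.5883) = 40.9 × 0.1747 = 7.143 mV.
(Unloaded it would be 13.6 mV; the load pulls it down.)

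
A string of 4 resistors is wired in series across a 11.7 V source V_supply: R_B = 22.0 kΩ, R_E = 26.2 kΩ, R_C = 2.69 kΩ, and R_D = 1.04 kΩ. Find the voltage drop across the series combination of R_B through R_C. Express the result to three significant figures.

Series total: ΣR = 22.0 + 26.2 + 2.69 + 1.04 = 51.93 kΩ.
R_{R_B..R_C} = 22.0 + 26.2 + 2.69 = 50.89 kΩ.
By the voltage-divider rule, V = 11.7 × 50.89/51.93 = 11.47 V.

V ≈ 11.5 V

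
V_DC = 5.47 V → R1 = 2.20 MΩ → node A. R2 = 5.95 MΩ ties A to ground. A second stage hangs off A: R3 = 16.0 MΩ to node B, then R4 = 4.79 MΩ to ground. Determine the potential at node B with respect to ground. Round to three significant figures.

Looking into the second stage from A: R3 + R4 = 20.79 MΩ appears in parallel with R2.
Effective lower resistance at A: R2 ‖ 20.79 = 4.626 MΩ.
First divider: V_A = V_DC · 4.626/(2.20 + 4.626) = 3.707 V.
Then the unloaded second divider: V_B = V_A × R4/(R3+R4) = 3.707 × 0.2304 = 0.8541 V.

V_B ≈ 0.854 V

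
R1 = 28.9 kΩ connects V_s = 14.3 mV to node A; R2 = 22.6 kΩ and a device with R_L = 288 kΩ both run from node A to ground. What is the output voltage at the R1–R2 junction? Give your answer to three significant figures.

First combine the lower leg with the load: R2 ‖ R_L = 20.96 kΩ.
Now apply the divider: V_out = 14.3 × 0.4203 = 6.011 mV.

V_out ≈ 6.01 mV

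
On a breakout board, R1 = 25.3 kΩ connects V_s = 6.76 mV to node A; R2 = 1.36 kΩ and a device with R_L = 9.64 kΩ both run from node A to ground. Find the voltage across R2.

The load sits in parallel with R2, giving an effective lower resistance R2' = R2·R_L/(R2+R_L) = 1.192 kΩ.
Voltage divider with the loaded lower leg: V_out = 6.76 × 1.192/(25.3 + 1.192) = 6.76 × 0.04499 = 0.3041 mV.

V_out ≈ 0.304 mV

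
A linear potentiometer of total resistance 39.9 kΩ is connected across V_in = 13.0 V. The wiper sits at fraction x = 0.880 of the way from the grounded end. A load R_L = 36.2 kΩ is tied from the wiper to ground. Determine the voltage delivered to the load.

Split the track: R_lower = x·R_p = 35.11 kΩ, R_upper = (1−x)·R_p = 4.788 kΩ.
R_L loads the lower segment: effective lower R = 17.82 kΩ.
Loaded-divider output: V_out = 13.0 × 0.7883 = 10.25 V.
(Unloaded: V_out = x·V_in = 11.4 V.)

V_out ≈ 10.2 V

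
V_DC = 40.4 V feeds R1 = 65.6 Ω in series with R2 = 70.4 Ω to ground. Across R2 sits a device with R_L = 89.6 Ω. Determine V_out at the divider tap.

First combine the lower leg with the load: R2 ‖ R_L = 39.42 Ω.
Then V_out = V_DC · R2'/(R1 + R2') = 40.4 × 39.42/105.0 = 15.17 V.

V_out ≈ 15.2 V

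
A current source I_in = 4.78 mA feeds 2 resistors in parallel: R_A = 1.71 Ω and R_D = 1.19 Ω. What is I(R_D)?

For two parallel branches, I_k = I_in · (other R)/(sum of R).
So I = 4.78 × 1.71/2.900 = 2.819 mA.

I ≈ 2.82 mA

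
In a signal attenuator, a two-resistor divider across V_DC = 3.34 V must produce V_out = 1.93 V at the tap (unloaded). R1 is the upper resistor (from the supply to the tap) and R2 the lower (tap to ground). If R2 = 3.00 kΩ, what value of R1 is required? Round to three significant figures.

R1 ≈ 2.19 kΩ

Required fraction k = V_out/V_DC = 0.5778.
Rearranging, R1 = R2·(1−k)/k = 3.00 × 0.7306 = 2.192 kΩ.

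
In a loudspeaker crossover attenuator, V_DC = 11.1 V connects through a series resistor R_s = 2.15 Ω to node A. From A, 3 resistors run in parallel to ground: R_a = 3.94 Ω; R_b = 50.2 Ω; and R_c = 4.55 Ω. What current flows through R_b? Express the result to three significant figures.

Parallel bank: R_p = 1/(1/3.94 + 1/50.2 + 1/4.55) = 2.026 Ω.
V_A = 11.1 × 2.026/4.176 = 5.386 V.
Branch current I = V_A/R_b = 5.386/50.2 = 0.1073 A.

I ≈ 0.107 A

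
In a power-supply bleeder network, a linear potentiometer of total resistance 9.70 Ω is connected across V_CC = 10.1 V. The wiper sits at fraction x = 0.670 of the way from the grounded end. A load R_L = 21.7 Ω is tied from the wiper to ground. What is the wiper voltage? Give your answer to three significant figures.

V_out ≈ 6.16 V

Lower segment x·R_p = 6.499 Ω; upper segment (1−x)·R_p = 3.201 Ω.
Lower segment in parallel with the load: 6.499 ‖ 21.7 = 5.001 Ω.
Loaded-divider output: V_out = 10.1 × 0.6097 = 6.158 V.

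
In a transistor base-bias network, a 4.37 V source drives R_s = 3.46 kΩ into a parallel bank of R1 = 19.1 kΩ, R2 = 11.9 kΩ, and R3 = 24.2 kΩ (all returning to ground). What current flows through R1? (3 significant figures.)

Combine the parallel branches: R_p = (1/19.1 + 1/11.9 + 1/24.2)⁻¹ = 5.627 kΩ.
V_A = 4.37 × 5.627/9.087 = 2.706 V.
Branch current I = V_A/R1 = 2.706/19.1 = 0.1417 mA.

I ≈ 0.142 mA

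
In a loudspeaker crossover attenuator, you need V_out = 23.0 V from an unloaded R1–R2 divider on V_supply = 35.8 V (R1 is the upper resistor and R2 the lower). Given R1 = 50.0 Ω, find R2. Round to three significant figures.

R2 ≈ 89.8 Ω

Required fraction k = V_out/V_supply = 0.6425.
R2 = R1 · 0.6425/(1 − 0.6425) = 89.84 Ω.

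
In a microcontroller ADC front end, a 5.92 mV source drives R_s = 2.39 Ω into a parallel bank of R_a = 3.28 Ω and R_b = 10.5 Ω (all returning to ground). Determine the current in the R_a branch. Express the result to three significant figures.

I ≈ 0.923 mA

Equivalent of the parallel group: R_p = 2.499 Ω.
Node voltage V_A = V_DC · R_p/(R_s + R_p) = 5.92 × 0.5112 = 3.026 mV.
I(R_a) = V_A / R_a = 3.026/3.28 = 0.9226 mA.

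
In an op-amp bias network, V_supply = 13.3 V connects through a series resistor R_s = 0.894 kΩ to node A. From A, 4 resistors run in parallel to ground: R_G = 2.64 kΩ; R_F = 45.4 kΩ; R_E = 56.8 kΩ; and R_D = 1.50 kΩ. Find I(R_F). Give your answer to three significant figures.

Combine the parallel branches: R_p = (1/2.64 + 1/45.4 + 1/56.8 + 1/1.50)⁻¹ = 0.9216 kΩ.
Node voltage V_A = V_supply · R_p/(R_s + R_p) = 13.3 × 0.5076 = 6.751 V.
Branch current I = V_A/R_F = 6.751/45.4 = 0.1487 mA.

I ≈ 0.149 mA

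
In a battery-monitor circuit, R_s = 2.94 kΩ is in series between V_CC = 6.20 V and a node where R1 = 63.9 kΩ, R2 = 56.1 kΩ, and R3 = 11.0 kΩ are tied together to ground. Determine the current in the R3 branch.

Combine the parallel branches: R_p = (1/63.9 + 1/56.1 + 1/11.0)⁻¹ = 8.040 kΩ.
V_A by voltage divider: V_A = 6.20 × 8.040/(2.94 + 8.040) = 4.540 V.
I(R3) = V_A / R3 = 4.540/11.0 = 0.4127 mA.
(Check via current divider: I_total = 0.5647 mA; share G_k/ΣG = 0.7309 → same result.)

I ≈ 0.413 mA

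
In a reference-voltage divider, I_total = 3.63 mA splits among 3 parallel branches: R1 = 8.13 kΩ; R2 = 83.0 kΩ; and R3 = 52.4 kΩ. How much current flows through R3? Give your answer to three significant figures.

I ≈ 0.449 mA

Conductances: ΣG = 1/8.13 + 1/83.0 + 1/52.4 = 0.1541 (1/kΩ).
R3 takes the fraction G_k/ΣG = 0.01908/0.1541 = 0.1238, so I = 3.63 × 0.1238 = 0.4494 mA.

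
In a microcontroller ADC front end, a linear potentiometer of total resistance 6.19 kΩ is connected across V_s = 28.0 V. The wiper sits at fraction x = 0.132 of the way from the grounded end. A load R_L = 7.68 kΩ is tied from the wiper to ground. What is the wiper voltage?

Lower segment x·R_p = 0.8171 kΩ; upper segment (1−x)·R_p = 5.373 kΩ.
(x·R_p) ‖ R_L = 0.7385 kΩ.
Loaded-divider output: V_out = 28.0 × 0.1208 = 3.384 V.

V_out ≈ 3.38 V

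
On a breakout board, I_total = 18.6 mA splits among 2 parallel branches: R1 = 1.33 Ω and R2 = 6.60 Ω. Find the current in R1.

For two parallel branches, I_k = I_total · (other R)/(sum of R).
I(R1) = 18.6 × 6.60/(1.33 + 6.60) = 18.6 × 0.8323 = 15.48 mA.

I ≈ 15.5 mA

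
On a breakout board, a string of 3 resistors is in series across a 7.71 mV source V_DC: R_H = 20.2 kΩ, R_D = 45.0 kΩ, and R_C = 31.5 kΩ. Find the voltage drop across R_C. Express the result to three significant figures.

ΣR = 20.2 + 45.0 + 31.5 = 96.70 kΩ.
By the voltage-divider rule, V = 7.71 × 31.50/96.70 = 2.512 mV.

V ≈ 2.51 mV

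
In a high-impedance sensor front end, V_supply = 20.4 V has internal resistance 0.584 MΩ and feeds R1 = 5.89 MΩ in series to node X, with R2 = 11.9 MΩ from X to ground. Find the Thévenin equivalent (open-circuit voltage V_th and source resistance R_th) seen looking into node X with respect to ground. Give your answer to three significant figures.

V_th ≈ 13.2 V, R_th ≈ 4.19 MΩ

R1' = 0.584 + 5.89 = 6.474 MΩ (source resistance + R1).
Open-circuit (no load on X): V_th = V_supply · R2/(R1' + R2) = 20.4 × 11.9/(6.474 + 11.9) = 13.21 V.
Looking into X with the source shorted: R_th = R1'·R2/(R1'+R2) = 6.474 × 11.9/18.37 = 4.193 MΩ.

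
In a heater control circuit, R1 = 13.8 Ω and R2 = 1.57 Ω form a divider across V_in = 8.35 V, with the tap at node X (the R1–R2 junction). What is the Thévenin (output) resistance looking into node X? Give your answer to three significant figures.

Looking into X with the source shorted: R_th = R1·R2/(R1+R2) = 13.80 × 1.57/15.37 = 1.410 Ω.

R_th ≈ 1.41 Ω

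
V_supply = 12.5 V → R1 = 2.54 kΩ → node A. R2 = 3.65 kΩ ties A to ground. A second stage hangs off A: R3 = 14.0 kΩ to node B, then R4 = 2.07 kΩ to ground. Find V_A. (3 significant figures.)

V_A ≈ 6.74 V

Looking into the second stage from A: R3 + R4 = 16.07 kΩ appears in parallel with R2.
R2 ‖ (R3+R4) = 2.974 kΩ.
First divider: V_A = V_supply · 2.974/(2.54 + 2.974) = 6.742 V.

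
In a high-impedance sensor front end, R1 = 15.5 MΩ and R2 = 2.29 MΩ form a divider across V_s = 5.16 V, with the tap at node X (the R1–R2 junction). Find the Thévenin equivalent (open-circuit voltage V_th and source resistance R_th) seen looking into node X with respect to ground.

Open-circuit (no load on X): V_th = V_s · R2/(R1 + R2) = 5.16 × 2.29/(15.50 + 2.29) = 0.6642 V.
Looking into X with the source shorted: R_th = R1·R2/(R1+R2) = 15.50 × 2.29/17.79 = 1.995 MΩ.

V_th ≈ 0.664 V, R_th ≈ 2.00 MΩ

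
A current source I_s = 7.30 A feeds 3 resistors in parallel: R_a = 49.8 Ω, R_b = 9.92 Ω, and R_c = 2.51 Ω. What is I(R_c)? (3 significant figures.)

ΣG = 1/49.8 + 1/9.92 + 1/2.51 = 0.5193.
Current divider: I(R_c) = I_s · G_k/ΣG = 7.30 × (0.3984/0.5193) = 7.30 × 0.7672 = 5.601 A.

I ≈ 5.60 A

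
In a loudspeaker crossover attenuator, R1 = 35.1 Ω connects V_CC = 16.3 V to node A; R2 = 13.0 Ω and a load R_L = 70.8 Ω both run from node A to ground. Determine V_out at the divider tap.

The load sits in parallel with R2, giving an effective lower resistance R2' = R2·R_L/(R2+R_L) = 10.98 Ω.
Voltage divider with the loaded lower leg: V_out = 16.3 × 10.98/(35.1 + 10.98) = 16.3 × 0.2383 = 3.885 V.

V_out ≈ 3.88 V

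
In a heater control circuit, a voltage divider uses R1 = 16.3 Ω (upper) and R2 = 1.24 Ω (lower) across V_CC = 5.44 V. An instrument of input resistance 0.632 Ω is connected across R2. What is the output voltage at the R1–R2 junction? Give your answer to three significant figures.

V_out ≈ 0.136 V

First combine the lower leg with the load: R2 ‖ R_L = 0.4186 Ω.
Then V_out = V_CC · R2'/(R1 + R2') = 5.44 × 0.4186/16.72 = 0.1362 V.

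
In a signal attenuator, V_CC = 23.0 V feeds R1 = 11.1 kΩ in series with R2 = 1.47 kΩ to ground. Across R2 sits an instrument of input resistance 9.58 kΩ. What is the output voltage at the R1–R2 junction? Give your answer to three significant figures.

V_out ≈ 2.37 V

R2 ‖ R_L = (1.47 × 9.58)/(1.47 + 9.58) = 1.274 kΩ.
Then V_out = V_CC · R2'/(R1 + R2') = 23.0 × 1.274/12.37 = 2.369 V.
(Unloaded it would be 2.69 V; the load pulls it down.)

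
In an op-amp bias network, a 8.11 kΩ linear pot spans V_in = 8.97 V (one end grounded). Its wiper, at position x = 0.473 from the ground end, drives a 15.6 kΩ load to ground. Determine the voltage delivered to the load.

Split the track: R_lower = x·R_p = 3.836 kΩ, R_upper = (1−x)·R_p = 4.274 kΩ.
Lower segment in parallel with the load: 3.836 ‖ 15.6 = 3.079 kΩ.
Loaded-divider output: V_out = 8.97 × 0.4187 = 3.756 V.

V_out ≈ 3.76 V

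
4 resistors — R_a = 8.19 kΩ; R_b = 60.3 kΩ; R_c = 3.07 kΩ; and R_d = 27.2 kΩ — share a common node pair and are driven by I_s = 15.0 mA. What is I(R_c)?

I ≈ 9.75 mA

ΣG = 1/8.19 + 1/60.3 + 1/3.07 + 1/27.2 = 0.5012.
R_c takes the fraction G_k/ΣG = 0.3257/0.5012 = 0.6499, so I = 15.0 × 0.6499 = 9.749 mA.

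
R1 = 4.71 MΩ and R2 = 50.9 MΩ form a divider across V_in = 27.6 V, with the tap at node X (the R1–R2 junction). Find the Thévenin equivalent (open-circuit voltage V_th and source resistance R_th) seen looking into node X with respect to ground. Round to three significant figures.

V_th ≈ 25.3 V, R_th ≈ 4.31 MΩ

Open-circuit (no load on X): V_th = V_in · R2/(R1 + R2) = 27.6 × 50.9/(4.710 + 50.9) = 25.26 V.
With V_in suppressed (replaced by a short), R_th = R1 ‖ R2 = (4.710 × 50.9)/(4.710 + 50.9) = 4.311 MΩ.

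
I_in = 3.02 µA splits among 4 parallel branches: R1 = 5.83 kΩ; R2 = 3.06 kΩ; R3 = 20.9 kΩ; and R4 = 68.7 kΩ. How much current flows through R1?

Conductances: ΣG = 1/5.83 + 1/3.06 + 1/20.9 + 1/68.7 = 0.5607 (1/kΩ).
Current divider: I(R1) = I_in · G_k/ΣG = 3.02 × (0.1715/0.5607) = 3.02 × 0.3059 = 0.9238 µA.

I ≈ 0.924 µA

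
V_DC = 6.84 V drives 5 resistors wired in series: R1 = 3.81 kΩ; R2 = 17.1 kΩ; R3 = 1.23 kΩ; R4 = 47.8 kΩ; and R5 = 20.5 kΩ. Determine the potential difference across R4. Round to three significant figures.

V ≈ 3.62 V

Series total: ΣR = 3.81 + 17.1 + 1.23 + 47.8 + 20.5 = 90.44 kΩ.
V = V_DC · R/ΣR = 6.84 × 0.5285 = 3.615 V.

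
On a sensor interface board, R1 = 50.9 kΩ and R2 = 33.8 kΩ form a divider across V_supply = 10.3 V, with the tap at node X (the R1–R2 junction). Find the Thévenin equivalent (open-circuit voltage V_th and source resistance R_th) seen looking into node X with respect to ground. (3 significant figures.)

V_th ≈ 4.11 V, R_th ≈ 20.3 kΩ

Open-circuit (no load on X): V_th = V_supply · R2/(R1 + R2) = 10.3 × 33.8/(50.90 + 33.8) = 4.110 V.
Zeroing V_supply shorts the top of R1 to ground, so R_th = R1 ‖ R2 = 20.31 kΩ.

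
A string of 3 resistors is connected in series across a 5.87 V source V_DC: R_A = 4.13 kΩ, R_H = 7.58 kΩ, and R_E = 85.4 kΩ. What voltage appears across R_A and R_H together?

ΣR = 4.13 + 7.58 + 85.4 = 97.11 kΩ.
R_{R_A..R_H} = 4.13 + 7.58 = 11.71 kΩ.
By the voltage-divider rule, V = 5.87 × 11.71/97.11 = 0.7078 V.

V ≈ 0.708 V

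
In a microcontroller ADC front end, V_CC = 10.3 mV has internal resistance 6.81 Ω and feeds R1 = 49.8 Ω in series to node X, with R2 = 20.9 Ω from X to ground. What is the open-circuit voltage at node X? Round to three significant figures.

V_th ≈ 2.78 mV

R1' = 6.81 + 49.8 = 56.61 Ω (source resistance + R1).
Open-circuit (no load on X): V_th = V_CC · R2/(R1' + R2) = 10.3 × 20.9/(56.61 + 20.9) = 2.777 mV.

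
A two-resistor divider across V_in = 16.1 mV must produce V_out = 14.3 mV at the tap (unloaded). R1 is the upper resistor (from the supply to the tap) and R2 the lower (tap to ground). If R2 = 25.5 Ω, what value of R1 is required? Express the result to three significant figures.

R1 ≈ 3.21 Ω

The divider ratio is R2/(R1+R2) = 14.3/16.1 = 0.8882.
Rearranging, R1 = R2·(1−k)/k = 25.5 × 0.1259 = 3.210 Ω.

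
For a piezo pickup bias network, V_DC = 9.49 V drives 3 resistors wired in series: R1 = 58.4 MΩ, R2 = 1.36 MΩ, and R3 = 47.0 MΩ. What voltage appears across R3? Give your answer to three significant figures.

Total series resistance ΣR = 58.4 + 1.36 + 47.0 = 106.8 MΩ.
V = V_DC · R/ΣR = 9.49 × 0.4402 = 4.178 V.

V ≈ 4.18 V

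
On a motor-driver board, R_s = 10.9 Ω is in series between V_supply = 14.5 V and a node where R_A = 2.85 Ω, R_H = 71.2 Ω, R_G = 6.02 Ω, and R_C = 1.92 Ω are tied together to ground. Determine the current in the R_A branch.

Equivalent of the parallel group: R_p = 0.9507 Ω.
V_A = 14.5 × 0.9507/11.85 = 1.163 V.
Branch current I = V_A/R_A = 1.163/2.85 = 0.4081 A.

I ≈ 0.408 A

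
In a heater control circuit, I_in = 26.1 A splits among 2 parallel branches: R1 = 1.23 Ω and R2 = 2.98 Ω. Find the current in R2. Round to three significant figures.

With just two branches, the current splits inversely with resistance.
I(R2) = 26.1 × 1.23/(1.23 + 2.98) = 26.1 × 0.2922 = 7.625 A.

I ≈ 7.63 A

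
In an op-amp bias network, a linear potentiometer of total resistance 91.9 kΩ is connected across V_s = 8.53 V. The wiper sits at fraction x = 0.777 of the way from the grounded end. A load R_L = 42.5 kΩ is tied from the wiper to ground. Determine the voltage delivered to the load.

V_out ≈ 4.82 V

Lower segment x·R_p = 71.41 kΩ; upper segment (1−x)·R_p = 20.49 kΩ.
(x·R_p) ‖ R_L = 26.64 kΩ.
Loaded-divider output: V_out = 8.53 × 0.5652 = 4.821 V.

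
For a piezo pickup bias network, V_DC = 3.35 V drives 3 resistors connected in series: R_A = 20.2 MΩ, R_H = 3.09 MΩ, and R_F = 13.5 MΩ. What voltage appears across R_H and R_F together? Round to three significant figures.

V ≈ 1.51 V

Series total: ΣR = 20.2 + 3.09 + 13.5 = 36.79 MΩ.
R_{R_H..R_F} = 3.09 + 13.5 = 16.59 MΩ.
Voltage divider: V = V_DC · (16.59 / 36.79) = 3.35 × 0.4509 = 1.511 V.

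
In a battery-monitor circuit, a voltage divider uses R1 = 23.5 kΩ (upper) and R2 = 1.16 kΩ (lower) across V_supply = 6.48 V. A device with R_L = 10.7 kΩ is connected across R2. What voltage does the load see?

The load sits in parallel with R2, giving an effective lower resistance R2' = R2·R_L/(R2+R_L) = 1.047 kΩ.
Then V_out = V_supply · R2'/(R1 + R2') = 6.48 × 1.047/24.55 = 0.2763 V.

V_out ≈ 0.276 V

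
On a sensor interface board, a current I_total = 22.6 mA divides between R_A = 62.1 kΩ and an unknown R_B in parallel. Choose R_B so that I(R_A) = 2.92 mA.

R_B ≈ 9.21 kΩ

Two-branch current divider: I_A = I_total · R_B/(R_A + R_B).
With f = 0.1292, R_B = R_A · f/(1−f) = 62.1 × 0.1484 = 9.214 kΩ.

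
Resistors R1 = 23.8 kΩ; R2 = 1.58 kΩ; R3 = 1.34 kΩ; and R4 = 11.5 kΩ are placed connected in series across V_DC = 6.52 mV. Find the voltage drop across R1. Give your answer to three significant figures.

V ≈ 4.06 mV

Total series resistance ΣR = 23.8 + 1.58 + 1.34 + 11.5 = 38.22 kΩ.
By the voltage-divider rule, V = 6.52 × 23.80/38.22 = 4.060 mV.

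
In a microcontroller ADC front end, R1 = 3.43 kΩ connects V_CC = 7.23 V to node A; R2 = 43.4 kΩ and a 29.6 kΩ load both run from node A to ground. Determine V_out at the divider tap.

V_out ≈ 6.05 V

The load sits in parallel with R2, giving an effective lower resistance R2' = R2·R_L/(R2+R_L) = 17.60 kΩ.
Now apply the divider: V_out = 7.23 × 0.8369 = 6.051 V.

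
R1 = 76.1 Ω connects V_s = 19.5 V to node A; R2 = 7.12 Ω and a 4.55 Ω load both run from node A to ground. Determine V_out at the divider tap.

V_out ≈ 0.686 V

First combine the lower leg with the load: R2 ‖ R_L = 2.776 Ω.
Voltage divider with the loaded lower leg: V_out = 19.5 × 2.776/(76.1 + 2.776) = 19.5 × 0.03519 = 0.6863 V.
(Unloaded it would be 1.67 V; the load pulls it down.)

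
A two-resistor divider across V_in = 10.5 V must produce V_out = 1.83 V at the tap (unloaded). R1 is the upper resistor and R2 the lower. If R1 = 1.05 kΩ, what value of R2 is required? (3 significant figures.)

V_out/V_in = R2/(R1+R2) = 0.1743.
R2 = R1 · 0.1743/(1 − 0.1743) = 0.2216 kΩ.

R2 ≈ 0.222 kΩ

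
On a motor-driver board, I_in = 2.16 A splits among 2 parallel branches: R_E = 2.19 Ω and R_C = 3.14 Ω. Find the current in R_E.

I ≈ 1.27 A

For two parallel branches, I_k = I_in · (other R)/(sum of R).
I(R_E) = 2.16 × 3.14/(2.19 + 3.14) = 2.16 × 0.5891 = 1.272 A.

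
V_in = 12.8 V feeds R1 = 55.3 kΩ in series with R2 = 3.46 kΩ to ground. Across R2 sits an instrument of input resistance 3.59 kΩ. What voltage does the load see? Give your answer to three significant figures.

V_out ≈ 0.395 V

First combine the lower leg with the load: R2 ‖ R_L = 1.762 kΩ.
Now apply the divider: V_out = 12.8 × 0.03088 = 0.3952 V.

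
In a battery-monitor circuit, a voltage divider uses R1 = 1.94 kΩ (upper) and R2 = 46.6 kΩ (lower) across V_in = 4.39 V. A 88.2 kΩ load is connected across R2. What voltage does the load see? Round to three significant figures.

First combine the lower leg with the load: R2 ‖ R_L = 30.49 kΩ.
Voltage divider with the loaded lower leg: V_out = 4.39 × 30.49/(1.94 + 30.49) = 4.39 × 0.9402 = 4.127 V.

V_out ≈ 4.13 V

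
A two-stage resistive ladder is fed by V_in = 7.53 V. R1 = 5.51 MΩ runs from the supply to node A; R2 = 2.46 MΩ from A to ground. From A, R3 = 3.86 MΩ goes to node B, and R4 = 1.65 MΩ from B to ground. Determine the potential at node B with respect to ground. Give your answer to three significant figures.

V_B ≈ 0.532 V

The second stage (R3 + R4 = 5.510 MΩ) loads node A in parallel with R2.
Effective lower resistance at A: R2 ‖ 5.510 = 1.701 MΩ.
So V_A = 7.53 × 0.2359 = 1.776 V.
Stage 2 is unloaded, so V_B = V_A · R4/(R3+R4) = 1.776 × 1.65/5.510 = 0.5318 V.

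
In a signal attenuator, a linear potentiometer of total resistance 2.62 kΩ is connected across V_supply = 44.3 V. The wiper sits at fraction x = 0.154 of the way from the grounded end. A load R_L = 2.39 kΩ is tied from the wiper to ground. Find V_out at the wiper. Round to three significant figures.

Split the track: R_lower = x·R_p = 0.4035 kΩ, R_upper = (1−x)·R_p = 2.217 kΩ.
R_L loads the lower segment: effective lower R = 0.3452 kΩ.
Then V_out = V_supply · 0.3452/(2.217 + 0.3452) = 5.970 V.

V_out ≈ 5.97 V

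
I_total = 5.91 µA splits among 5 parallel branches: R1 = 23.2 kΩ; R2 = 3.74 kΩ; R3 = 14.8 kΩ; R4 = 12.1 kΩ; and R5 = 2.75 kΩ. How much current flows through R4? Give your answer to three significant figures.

I ≈ 0.593 µA

Total conductance ΣG = 1/23.2 + 1/3.74 + 1/14.8 + 1/12.1 + 1/2.75 = 0.8243 (units of 1/kΩ).
R4 takes the fraction G_k/ΣG = 0.08264/0.8243 = 0.1003, so I = 5.91 × 0.1003 = 0.5925 µA.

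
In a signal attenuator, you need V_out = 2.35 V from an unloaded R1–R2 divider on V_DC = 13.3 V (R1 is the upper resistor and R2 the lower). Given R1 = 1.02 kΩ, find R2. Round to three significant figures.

R2 ≈ 0.219 kΩ

V_out/V_DC = R2/(R1+R2) = 0.1767.
R2 = R1 · 0.1767/(1 − 0.1767) = 0.2189 kΩ.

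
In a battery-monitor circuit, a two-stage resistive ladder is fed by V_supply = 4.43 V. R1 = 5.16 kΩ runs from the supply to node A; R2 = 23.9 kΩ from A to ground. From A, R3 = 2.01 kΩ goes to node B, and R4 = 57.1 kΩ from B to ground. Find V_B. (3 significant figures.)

The second stage (R3 + R4 = 59.11 kΩ) loads node A in parallel with R2.
Effective lower resistance at A: R2 ‖ 59.11 = 17.02 kΩ.
First divider: V_A = V_supply · 17.02/(5.16 + 17.02) = 3.399 V.
V_B = V_A × 0.9660 = 3.284 V.

V_B ≈ 3.28 V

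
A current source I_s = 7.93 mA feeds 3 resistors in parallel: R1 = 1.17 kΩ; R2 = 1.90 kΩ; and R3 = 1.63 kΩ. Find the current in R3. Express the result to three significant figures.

I ≈ 2.44 mA

ΣG = 1/1.17 + 1/1.90 + 1/1.63 = 1.995.
By the current-divider rule, I = I_s · G_k/ΣG = 7.93 × 0.3076 = 2.439 mA.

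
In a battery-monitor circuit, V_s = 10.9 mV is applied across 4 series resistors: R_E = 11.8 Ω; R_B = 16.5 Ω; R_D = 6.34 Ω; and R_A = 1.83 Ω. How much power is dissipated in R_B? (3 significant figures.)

Series current I = V_s/ΣR = 10.9/36.47 = 0.2989 mA.
V(R_B) = I·R = 4.931 mV; P = V·I = 4.931 × 0.2989 = 1.474 µW.

P ≈ 1.47 µW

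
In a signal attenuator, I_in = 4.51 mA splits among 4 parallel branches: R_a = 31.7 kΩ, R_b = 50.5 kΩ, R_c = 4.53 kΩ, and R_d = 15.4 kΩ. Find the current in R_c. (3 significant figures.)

Total conductance ΣG = 1/31.7 + 1/50.5 + 1/4.53 + 1/15.4 = 0.3370 (units of 1/kΩ).
By the current-divider rule, I = I_in · G_k/ΣG = 4.51 × 0.6550 = 2.954 mA.

I ≈ 2.95 mA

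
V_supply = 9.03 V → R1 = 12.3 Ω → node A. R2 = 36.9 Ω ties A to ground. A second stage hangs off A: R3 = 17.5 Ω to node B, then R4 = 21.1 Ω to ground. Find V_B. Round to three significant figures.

V_B ≈ 2.99 V

Node A sees R2 in parallel with the series input of stage 2, R3 + R4 = 38.60 Ω.
Effective lower resistance at A: R2 ‖ 38.60 = 18.87 Ω.
So V_A = 9.03 × 0.6053 = 5.466 V.
V_B = V_A × 0.5466 = 2.988 V.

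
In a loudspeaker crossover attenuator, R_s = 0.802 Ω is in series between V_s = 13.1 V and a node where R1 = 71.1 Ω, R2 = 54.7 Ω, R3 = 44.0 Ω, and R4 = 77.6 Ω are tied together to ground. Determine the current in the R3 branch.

Parallel bank: R_p = 1/(1/71.1 + 1/54.7 + 1/44.0 + 1/77.6) = 14.71 Ω.
V_A = 13.1 × 14.71/15.52 = 12.42 V.
I(R3) = V_A / R3 = 12.42/44.0 = 0.2823 A.
(Equivalently: I_total = 0.8443 A, then current-divider fraction G_k/ΣG = 0.3344.)

I ≈ 0.282 A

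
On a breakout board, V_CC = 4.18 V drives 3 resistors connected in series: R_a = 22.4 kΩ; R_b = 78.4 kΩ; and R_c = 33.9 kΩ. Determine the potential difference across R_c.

V ≈ 1.05 V

Total series resistance ΣR = 22.4 + 78.4 + 33.9 = 134.7 kΩ.
By the voltage-divider rule, V = 4.18 × 33.90/134.7 = 1.052 V.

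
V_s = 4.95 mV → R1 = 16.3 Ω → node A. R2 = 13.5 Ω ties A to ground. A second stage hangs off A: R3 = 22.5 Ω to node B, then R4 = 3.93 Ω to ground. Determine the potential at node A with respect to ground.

V_A ≈ 1.75 mV

The second stage (R3 + R4 = 26.43 Ω) loads node A in parallel with R2.
R2 ‖ (R3+R4) = 8.936 Ω.
V_A = 4.95 × 8.936/(16.3 + 8.936) = 1.753 mV.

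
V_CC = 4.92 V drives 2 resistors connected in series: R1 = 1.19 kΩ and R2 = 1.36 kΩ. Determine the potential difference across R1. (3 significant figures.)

Series total: ΣR = 1.19 + 1.36 = 2.550 kΩ.
V = V_CC · R/ΣR = 4.92 × 0.4667 = 2.296 V.

V ≈ 2.30 V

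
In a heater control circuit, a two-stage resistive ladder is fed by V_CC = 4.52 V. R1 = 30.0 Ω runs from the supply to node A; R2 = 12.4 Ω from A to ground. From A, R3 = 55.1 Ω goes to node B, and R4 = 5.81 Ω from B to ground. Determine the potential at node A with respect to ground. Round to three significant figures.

V_A ≈ 1.16 V

The second stage (R3 + R4 = 60.91 Ω) loads node A in parallel with R2.
Effective lower resistance at A: R2 ‖ 60.91 = 10.30 Ω.
First divider: V_A = V_CC · 10.30/(30.0 + 10.30) = 1.155 V.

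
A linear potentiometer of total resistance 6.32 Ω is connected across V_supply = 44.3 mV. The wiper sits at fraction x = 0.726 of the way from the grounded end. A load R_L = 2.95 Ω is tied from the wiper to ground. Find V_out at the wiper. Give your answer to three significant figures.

V_out ≈ 22.6 mV

Lower segment x·R_p = 4.588 Ω; upper segment (1−x)·R_p = 1.732 Ω.
Lower segment in parallel with the load: 4.588 ‖ 2.95 = 1.796 Ω.
Loaded-divider output: V_out = 44.3 × 0.5091 = 22.55 mV.
(Unloaded: V_out = x·V_supply = 32.2 mV.)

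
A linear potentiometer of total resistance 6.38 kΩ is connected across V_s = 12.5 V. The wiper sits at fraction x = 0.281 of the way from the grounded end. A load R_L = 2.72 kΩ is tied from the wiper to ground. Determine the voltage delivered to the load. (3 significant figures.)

Lower segment x·R_p = 1.793 kΩ; upper segment (1−x)·R_p = 4.587 kΩ.
R_L loads the lower segment: effective lower R = 1.081 kΩ.
V_out = 12.5 × 1.081/(4.587 + 1.081) = 2.383 V.

V_out ≈ 2.38 V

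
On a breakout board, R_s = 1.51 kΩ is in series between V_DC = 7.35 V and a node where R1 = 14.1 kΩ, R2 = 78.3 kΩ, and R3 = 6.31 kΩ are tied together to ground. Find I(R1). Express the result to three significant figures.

I ≈ 0.382 mA

Equivalent of the parallel group: R_p = 4.129 kΩ.
V_A by voltage divider: V_A = 7.35 × 4.129/(1.51 + 4.129) = 5.382 V.
Branch current I = V_A/R1 = 5.382/14.1 = 0.3817 mA.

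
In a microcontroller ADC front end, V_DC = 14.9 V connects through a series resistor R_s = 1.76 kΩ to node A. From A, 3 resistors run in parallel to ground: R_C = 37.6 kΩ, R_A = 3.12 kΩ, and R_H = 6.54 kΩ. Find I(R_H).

Parallel bank: R_p = 1/(1/37.6 + 1/3.12 + 1/6.54) = 2.000 kΩ.
V_A by voltage divider: V_A = 14.9 × 2.000/(1.76 + 2.000) = 7.925 V.
Branch current I = V_A/R_H = 7.925/6.54 = 1.212 mA.

I ≈ 1.21 mA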